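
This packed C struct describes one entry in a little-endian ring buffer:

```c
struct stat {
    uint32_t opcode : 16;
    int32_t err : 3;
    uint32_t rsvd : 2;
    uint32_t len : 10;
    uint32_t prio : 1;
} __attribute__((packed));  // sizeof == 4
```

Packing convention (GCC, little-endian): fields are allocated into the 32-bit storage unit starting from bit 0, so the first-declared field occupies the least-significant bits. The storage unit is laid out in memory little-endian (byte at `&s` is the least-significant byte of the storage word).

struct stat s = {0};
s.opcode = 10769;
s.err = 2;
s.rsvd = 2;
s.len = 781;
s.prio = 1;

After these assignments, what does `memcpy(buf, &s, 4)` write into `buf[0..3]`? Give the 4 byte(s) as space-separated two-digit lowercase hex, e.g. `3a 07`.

11 2a b2 e1

[0+:16] opcode=10769 & 0xffff = 0x2a11; word=0x00002a11
[16+:3] err=2 & 0x7 = 0x2; word=0x00022a11
[19+:2] rsvd=2 & 0x3 = 0x2; word=0x00122a11
[21+:10] len=781 & 0x3ff = 0x30d; word=0x61b22a11
[31+:1] prio=1 & 0x1 = 0x1; word=0xe1b22a11
word = 0xe1b22a11 → little-endian bytes:
  [0]=0x11  [1]=0x2a  [2]=0xb2  [3]=0xe1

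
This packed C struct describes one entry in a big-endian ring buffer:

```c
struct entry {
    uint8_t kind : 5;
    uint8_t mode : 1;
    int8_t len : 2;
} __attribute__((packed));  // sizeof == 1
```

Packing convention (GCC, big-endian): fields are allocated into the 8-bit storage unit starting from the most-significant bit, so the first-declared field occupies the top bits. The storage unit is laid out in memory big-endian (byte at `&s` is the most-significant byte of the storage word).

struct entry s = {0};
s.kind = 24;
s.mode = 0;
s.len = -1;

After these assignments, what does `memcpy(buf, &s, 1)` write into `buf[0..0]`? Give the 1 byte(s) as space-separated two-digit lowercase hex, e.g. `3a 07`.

kind (5b) val=24 bits=0x18 at bit 3: 0xc0
mode (1b) val=0 bits=0x0 at bit 2: 0xc0
len (2b) val=-1 bits=0x3 at bit 0: 0xc3
word = 0xc3 → big-endian bytes:
  [0]=0xc3

c3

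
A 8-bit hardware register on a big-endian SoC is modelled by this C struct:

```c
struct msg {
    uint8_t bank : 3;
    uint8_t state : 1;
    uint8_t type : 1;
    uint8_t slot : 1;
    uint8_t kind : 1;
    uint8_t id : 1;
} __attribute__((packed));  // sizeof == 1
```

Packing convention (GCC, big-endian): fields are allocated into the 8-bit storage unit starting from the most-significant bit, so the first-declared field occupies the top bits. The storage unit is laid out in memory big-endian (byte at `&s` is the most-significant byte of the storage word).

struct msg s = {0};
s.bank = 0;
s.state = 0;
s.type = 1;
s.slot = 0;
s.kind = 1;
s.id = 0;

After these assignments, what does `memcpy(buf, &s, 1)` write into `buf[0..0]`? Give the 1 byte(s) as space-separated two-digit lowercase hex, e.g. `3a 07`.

bank:3 = 0 → 0x0 << 5 → word 0x00
state:1 = 0 → 0x0 << 4 → word 0x00
type:1 = 1 → 0x1 << 3 → word 0x08
slot:1 = 0 → 0x0 << 2 → word 0x08
kind:1 = 1 → 0x1 << 1 → word 0x0a
id:1 = 0 → 0x0 << 0 → word 0x0a
word = 0x0a → big-endian bytes:
  [0]=0x0a

0a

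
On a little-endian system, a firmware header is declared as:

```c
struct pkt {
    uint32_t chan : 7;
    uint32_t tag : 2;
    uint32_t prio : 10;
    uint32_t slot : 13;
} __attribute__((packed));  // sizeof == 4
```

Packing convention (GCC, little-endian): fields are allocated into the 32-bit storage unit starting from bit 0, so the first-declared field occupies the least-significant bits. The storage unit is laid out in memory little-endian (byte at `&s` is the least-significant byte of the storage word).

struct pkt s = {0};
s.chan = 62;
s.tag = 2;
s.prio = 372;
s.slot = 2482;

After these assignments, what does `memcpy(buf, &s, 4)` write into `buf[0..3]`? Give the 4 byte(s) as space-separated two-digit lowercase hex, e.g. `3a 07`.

3e e9 92 4d

chan (7b) val=62 bits=0x3e at bit 0: 0x0000003e
tag (2b) val=2 bits=0x2 at bit 7: 0x0000013e
prio (10b) val=372 bits=0x174 at bit 9: 0x0002e93e
slot (13b) val=2482 bits=0x9b2 at bit 19: 0x4d92e93e
word = 0x4d92e93e → little-endian bytes:
  [0]=0x3e  [1]=0xe9  [2]=0x92  [3]=0x4d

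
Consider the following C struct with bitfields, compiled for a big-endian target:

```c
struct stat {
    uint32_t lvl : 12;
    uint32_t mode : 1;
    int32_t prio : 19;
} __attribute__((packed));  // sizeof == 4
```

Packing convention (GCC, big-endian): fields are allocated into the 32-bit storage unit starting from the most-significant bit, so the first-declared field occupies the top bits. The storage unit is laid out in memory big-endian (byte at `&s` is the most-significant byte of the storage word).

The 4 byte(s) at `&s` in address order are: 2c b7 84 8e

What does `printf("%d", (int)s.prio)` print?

[0]=0x2c [1]=0xb7 [2]=0x84 [3]=0x8e (big-endian) → word 0x2cb7848e
lvl [20+:12] = (word>>20) & 0xfff = 715
mode [19+:1] = (word>>19) & 0x1 = 0
prio [0+:19] = (word>>0) & 0x7ffff = 492686  ←
prio signed 19b, MSB=1: 492686 - 524288 = -31602

-31602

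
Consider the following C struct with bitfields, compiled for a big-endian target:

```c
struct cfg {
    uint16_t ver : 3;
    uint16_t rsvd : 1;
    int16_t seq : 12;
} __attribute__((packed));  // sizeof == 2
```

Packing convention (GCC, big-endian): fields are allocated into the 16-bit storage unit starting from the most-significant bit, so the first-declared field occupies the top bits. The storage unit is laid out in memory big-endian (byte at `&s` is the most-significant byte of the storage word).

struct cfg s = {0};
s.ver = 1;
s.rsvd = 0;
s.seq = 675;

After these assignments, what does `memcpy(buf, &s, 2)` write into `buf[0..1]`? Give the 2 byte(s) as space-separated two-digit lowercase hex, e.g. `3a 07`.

ver:3 = 1 → 0x1 << 13 → word 0x2000
rsvd:1 = 0 → 0x0 << 12 → word 0x2000
seq:12 = 675 → 0x2a3 << 0 → word 0x22a3
word = 0x22a3 → big-endian bytes:
  [0]=0x22  [1]=0xa3

22 a3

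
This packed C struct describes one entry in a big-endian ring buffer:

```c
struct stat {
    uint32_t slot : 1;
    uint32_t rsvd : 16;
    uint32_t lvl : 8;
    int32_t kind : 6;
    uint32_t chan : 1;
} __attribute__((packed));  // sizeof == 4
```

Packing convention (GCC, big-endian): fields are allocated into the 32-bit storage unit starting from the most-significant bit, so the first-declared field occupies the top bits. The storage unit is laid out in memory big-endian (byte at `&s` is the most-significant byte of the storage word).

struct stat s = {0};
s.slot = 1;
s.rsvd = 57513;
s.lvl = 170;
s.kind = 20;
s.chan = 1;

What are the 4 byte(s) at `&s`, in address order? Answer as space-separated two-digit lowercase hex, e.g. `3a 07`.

f0 54 d5 29

[31+:1] slot=1 & 0x1 = 0x1; word=0x80000000
[15+:16] rsvd=57513 & 0xffff = 0xe0a9; word=0xf0548000
[7+:8] lvl=170 & 0xff = 0xaa; word=0xf054d500
[1+:6] kind=20 & 0x3f = 0x14; word=0xf054d528
[0+:1] chan=1 & 0x1 = 0x1; word=0xf054d529
word = 0xf054d529 → big-endian bytes:
  [0]=0xf0  [1]=0x54  [2]=0xd5  [3]=0x29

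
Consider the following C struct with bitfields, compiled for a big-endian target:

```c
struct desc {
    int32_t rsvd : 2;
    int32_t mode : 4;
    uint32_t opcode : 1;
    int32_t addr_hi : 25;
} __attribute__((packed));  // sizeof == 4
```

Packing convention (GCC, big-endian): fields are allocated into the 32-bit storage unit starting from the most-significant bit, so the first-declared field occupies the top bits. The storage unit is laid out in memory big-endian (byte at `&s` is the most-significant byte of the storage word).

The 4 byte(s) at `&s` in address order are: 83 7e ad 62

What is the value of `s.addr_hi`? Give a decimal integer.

-8475294

[0]=0x83 [1]=0x7e [2]=0xad [3]=0x62 (big-endian) → word 0x837ead62
rsvd [30+:2] = (word>>30) & 0x3 = 2
mode [26+:4] = (word>>26) & 0xf = 0
opcode [25+:1] = (word>>25) & 0x1 = 1
addr_hi [0+:25] = (word>>0) & 0x1ffffff = 25079138  ←
addr_hi signed 25b, MSB=1: 25079138 - 33554432 = -8475294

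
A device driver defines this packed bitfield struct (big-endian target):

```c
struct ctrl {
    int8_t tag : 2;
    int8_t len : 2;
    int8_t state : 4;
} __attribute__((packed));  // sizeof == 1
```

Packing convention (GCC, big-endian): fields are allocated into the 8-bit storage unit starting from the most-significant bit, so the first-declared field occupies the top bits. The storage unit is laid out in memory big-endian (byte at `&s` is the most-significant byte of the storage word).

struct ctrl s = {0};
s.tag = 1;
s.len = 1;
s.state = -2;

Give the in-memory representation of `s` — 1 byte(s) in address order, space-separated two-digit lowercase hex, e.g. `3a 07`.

tag (2b) val=1 bits=0x1 at bit 6: 0x40
len (2b) val=1 bits=0x1 at bit 4: 0x50
state (4b) val=-2 bits=0xe at bit 0: 0x5e
word = 0x5e → big-endian bytes:
  [0]=0x5e

5e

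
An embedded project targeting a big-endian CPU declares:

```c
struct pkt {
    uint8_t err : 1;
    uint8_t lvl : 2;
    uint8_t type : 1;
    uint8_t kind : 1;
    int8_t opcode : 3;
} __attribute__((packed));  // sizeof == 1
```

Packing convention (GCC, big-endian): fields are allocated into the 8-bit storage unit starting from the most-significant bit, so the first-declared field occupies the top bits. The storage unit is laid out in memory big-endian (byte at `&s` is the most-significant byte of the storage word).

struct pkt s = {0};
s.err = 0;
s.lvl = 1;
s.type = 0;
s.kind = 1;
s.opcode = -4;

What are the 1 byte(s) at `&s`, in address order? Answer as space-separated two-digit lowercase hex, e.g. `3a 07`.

err (1b) val=0 bits=0x0 at bit 7: 0x00
lvl (2b) val=1 bits=0x1 at bit 5: 0x20
type (1b) val=0 bits=0x0 at bit 4: 0x20
kind (1b) val=1 bits=0x1 at bit 3: 0x28
opcode (3b) val=-4 bits=0x4 at bit 0: 0x2c
word = 0x2c → big-endian bytes:
  [0]=0x2c

2c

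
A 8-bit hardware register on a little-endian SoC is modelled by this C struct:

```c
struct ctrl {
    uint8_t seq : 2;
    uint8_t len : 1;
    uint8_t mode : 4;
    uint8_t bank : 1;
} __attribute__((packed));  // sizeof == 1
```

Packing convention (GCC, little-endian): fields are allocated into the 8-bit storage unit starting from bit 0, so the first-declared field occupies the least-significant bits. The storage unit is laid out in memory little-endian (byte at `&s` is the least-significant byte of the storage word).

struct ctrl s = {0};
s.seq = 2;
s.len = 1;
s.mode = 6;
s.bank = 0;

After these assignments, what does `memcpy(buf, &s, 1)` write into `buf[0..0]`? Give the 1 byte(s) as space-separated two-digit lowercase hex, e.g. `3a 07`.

36

[0+:2] seq=2 & 0x3 = 0x2; word=0x02
[2+:1] len=1 & 0x1 = 0x1; word=0x06
[3+:4] mode=6 & 0xf = 0x6; word=0x36
[7+:1] bank=0 & 0x1 = 0x0; word=0x36
word = 0x36 → little-endian bytes:
  [0]=0x36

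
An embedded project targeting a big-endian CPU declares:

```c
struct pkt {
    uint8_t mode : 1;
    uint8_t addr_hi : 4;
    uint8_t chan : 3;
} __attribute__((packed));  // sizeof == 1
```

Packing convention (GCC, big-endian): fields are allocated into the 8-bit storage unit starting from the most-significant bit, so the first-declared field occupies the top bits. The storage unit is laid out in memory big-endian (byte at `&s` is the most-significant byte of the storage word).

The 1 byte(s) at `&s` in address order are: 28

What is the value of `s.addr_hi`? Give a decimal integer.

[0]=0x28 (big-endian) → word 0x28
mode:1 @ bit 7 → (0x28>>7)&0x1 = 0x0
addr_hi:4 @ bit 3 → (0x28>>3)&0xf = 0x5  ←
chan:3 @ bit 0 → (0x28>>0)&0x7 = 0x0

5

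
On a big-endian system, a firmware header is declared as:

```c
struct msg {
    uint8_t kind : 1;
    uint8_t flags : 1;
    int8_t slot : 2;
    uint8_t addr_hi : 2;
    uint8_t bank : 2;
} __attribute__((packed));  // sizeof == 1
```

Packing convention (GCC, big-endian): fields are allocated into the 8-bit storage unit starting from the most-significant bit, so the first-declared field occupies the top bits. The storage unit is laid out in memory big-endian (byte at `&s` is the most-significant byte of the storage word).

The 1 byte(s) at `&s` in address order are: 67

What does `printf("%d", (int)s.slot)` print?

-2

[0]=0x67 (big-endian) → word 0x67
kind [7+:1] = (word>>7) & 0x1 = 0
flags [6+:1] = (word>>6) & 0x1 = 1
slot [4+:2] = (word>>4) & 0x3 = 2  ←
addr_hi [2+:2] = (word>>2) & 0x3 = 1
bank [0+:2] = (word>>0) & 0x3 = 3
slot signed 2b, MSB=1: 2 - 4 = -2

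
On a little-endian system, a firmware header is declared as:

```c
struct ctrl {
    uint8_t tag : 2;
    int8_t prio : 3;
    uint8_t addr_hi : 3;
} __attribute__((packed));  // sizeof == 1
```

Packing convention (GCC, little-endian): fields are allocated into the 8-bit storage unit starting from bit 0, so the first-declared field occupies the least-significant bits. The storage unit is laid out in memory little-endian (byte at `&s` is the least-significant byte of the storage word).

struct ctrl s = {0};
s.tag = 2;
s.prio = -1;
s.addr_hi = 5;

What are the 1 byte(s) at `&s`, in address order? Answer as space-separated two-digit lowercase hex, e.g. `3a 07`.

[0+:2] tag=2 & 0x3 = 0x2; word=0x02
[2+:3] prio=-1 & 0x7 = 0x7; word=0x1e
[5+:3] addr_hi=5 & 0x7 = 0x5; word=0xbe
word = 0xbe → little-endian bytes:
  [0]=0xbe

be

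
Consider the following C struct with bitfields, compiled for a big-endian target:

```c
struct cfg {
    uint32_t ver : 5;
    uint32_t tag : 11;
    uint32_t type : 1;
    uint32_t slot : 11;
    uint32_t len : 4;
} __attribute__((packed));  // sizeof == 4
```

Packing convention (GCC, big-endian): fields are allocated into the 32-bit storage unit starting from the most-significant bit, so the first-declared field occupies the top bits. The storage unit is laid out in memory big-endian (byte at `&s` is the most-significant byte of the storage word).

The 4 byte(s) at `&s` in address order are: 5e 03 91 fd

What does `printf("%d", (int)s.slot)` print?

[0]=0x5e [1]=0x03 [2]=0x91 [3]=0xfd (big-endian) → word 0x5e0391fd
ver [27+:5] = (word>>27) & 0x1f = 11
tag [16+:11] = (word>>16) & 0x7ff = 1539
type [15+:1] = (word>>15) & 0x1 = 1
slot [4+:11] = (word>>4) & 0x7ff = 287  ←
len [0+:4] = (word>>0) & 0xf = 13

287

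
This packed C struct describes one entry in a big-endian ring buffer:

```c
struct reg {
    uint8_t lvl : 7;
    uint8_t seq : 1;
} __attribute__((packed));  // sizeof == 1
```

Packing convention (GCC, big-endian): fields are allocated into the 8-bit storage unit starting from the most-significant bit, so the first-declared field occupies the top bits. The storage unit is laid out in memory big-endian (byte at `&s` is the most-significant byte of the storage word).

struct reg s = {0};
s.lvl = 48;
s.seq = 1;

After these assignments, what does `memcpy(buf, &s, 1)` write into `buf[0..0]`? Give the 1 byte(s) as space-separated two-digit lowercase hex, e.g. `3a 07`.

61

lvl (7b) val=48 bits=0x30 at bit 1: 0x60
seq (1b) val=1 bits=0x1 at bit 0: 0x61
word = 0x61 → big-endian bytes:
  [0]=0x61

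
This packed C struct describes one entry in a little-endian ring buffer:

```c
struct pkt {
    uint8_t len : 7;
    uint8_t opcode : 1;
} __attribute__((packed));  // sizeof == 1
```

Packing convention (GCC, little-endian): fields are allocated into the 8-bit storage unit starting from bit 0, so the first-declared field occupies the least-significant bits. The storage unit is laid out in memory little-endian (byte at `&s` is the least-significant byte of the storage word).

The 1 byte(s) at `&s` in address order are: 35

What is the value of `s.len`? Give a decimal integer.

[0]=0x35 (little-endian) → word 0x35
len [0+:7] = (word>>0) & 0x7f = 53  ←
opcode [7+:1] = (word>>7) & 0x1 = 0

53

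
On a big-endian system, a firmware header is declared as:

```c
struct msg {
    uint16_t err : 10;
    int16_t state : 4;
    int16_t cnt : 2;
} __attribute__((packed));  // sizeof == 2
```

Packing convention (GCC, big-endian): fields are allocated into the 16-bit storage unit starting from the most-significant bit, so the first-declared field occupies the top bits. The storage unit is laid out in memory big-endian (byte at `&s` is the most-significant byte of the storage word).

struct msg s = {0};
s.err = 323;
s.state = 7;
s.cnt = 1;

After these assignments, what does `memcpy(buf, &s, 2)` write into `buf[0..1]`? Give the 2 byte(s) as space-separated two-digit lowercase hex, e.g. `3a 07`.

[6+:10] err=323 & 0x3ff = 0x143; word=0x50c0
[2+:4] state=7 & 0xf = 0x7; word=0x50dc
[0+:2] cnt=1 & 0x3 = 0x1; word=0x50dd
word = 0x50dd → big-endian bytes:
  [0]=0x50  [1]=0xdd

50 dd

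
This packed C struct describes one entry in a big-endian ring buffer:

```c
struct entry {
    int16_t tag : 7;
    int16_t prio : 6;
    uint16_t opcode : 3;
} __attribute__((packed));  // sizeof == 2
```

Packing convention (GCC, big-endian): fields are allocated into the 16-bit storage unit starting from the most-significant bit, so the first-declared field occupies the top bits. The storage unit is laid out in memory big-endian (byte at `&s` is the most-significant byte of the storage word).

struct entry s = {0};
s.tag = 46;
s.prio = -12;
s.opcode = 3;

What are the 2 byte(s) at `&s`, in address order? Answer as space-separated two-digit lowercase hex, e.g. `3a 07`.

5d a3

[9+:7] tag=46 & 0x7f = 0x2e; word=0x5c00
[3+:6] prio=-12 & 0x3f = 0x34; word=0x5da0
[0+:3] opcode=3 & 0x7 = 0x3; word=0x5da3
word = 0x5da3 → big-endian bytes:
  [0]=0x5d  [1]=0xa3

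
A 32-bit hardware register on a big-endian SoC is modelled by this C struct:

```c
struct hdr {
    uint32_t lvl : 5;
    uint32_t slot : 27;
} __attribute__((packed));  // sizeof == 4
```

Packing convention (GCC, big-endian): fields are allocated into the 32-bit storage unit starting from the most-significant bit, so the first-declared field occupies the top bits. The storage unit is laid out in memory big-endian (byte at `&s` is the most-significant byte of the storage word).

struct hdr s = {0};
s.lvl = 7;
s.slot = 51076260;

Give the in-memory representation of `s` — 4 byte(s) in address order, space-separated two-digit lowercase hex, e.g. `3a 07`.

[27+:5] lvl=7 & 0x1f = 0x7; word=0x38000000
[0+:27] slot=51076260 & 0x7ffffff = 0x30b5ca4; word=0x3b0b5ca4
word = 0x3b0b5ca4 → big-endian bytes:
  [0]=0x3b  [1]=0x0b  [2]=0x5c  [3]=0xa4

3b 0b 5c a4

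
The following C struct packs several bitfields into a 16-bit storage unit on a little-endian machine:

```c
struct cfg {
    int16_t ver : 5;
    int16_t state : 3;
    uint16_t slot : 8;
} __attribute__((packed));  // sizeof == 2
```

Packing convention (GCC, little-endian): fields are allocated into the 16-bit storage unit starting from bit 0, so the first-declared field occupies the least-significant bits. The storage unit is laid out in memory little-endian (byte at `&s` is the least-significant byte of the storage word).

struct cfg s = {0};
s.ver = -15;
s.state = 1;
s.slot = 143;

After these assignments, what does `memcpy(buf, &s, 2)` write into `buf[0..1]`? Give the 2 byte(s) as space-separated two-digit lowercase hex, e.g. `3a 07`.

ver (5b) val=-15 bits=0x11 at bit 0: 0x0011
state (3b) val=1 bits=0x1 at bit 5: 0x0031
slot (8b) val=143 bits=0x8f at bit 8: 0x8f31
word = 0x8f31 → little-endian bytes:
  [0]=0x31  [1]=0x8f

31 8f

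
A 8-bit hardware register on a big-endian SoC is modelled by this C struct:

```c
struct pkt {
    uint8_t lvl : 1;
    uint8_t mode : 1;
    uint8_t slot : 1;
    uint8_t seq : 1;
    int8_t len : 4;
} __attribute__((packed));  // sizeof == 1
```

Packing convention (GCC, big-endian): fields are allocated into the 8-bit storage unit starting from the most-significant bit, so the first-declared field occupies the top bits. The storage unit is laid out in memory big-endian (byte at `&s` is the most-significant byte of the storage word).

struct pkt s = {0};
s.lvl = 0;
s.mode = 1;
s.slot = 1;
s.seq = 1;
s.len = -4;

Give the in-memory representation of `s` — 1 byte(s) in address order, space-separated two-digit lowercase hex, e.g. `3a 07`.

7c

lvl (1b) val=0 bits=0x0 at bit 7: 0x00
mode (1b) val=1 bits=0x1 at bit 6: 0x40
slot (1b) val=1 bits=0x1 at bit 5: 0x60
seq (1b) val=1 bits=0x1 at bit 4: 0x70
len (4b) val=-4 bits=0xc at bit 0: 0x7c
word = 0x7c → big-endian bytes:
  [0]=0x7c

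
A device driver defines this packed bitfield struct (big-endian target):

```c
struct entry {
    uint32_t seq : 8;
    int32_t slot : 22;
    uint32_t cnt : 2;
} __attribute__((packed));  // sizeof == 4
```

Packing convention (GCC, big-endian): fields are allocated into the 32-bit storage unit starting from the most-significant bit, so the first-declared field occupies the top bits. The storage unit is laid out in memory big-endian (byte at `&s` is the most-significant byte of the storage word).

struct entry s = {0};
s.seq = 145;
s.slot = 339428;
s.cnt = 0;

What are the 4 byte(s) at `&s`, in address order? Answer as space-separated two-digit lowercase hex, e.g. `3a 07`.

91 14 b7 90

seq (8b) val=145 bits=0x91 at bit 24: 0x91000000
slot (22b) val=339428 bits=0x52de4 at bit 2: 0x9114b790
cnt (2b) val=0 bits=0x0 at bit 0: 0x9114b790
word = 0x9114b790 → big-endian bytes:
  [0]=0x91  [1]=0x14  [2]=0xb7  [3]=0x90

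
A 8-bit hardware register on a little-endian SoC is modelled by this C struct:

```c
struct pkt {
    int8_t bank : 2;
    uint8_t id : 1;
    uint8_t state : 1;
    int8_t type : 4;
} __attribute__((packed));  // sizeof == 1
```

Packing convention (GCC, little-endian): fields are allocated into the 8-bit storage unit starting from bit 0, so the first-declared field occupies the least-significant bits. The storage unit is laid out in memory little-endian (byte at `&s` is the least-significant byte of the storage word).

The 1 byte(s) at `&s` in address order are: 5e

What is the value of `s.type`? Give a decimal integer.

[0]=0x5e (little-endian) → word 0x5e
bank:2 @ bit 0 → (0x5e>>0)&0x3 = 0x2
id:1 @ bit 2 → (0x5e>>2)&0x1 = 0x1
state:1 @ bit 3 → (0x5e>>3)&0x1 = 0x1
type:4 @ bit 4 → (0x5e>>4)&0xf = 0x5  ←
type signed 4b, MSB=0: value = 5

5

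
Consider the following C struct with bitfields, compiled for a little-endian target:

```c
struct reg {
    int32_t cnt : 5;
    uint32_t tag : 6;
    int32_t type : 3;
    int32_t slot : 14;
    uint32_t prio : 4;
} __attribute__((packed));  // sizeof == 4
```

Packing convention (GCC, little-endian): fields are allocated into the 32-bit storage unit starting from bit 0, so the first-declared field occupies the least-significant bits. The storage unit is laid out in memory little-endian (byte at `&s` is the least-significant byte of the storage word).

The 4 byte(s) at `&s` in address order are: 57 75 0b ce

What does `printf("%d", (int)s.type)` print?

[0]=0x57 [1]=0x75 [2]=0x0b [3]=0xce (little-endian) → word 0xce0b7557
cnt [0+:5] = (word>>0) & 0x1f = 23
tag [5+:6] = (word>>5) & 0x3f = 42
type [11+:3] = (word>>11) & 0x7 = 6  ←
slot [14+:14] = (word>>14) & 0x3fff = 14381
prio [28+:4] = (word>>28) & 0xf = 12
type signed 3b, MSB=1: 6 - 8 = -2

-2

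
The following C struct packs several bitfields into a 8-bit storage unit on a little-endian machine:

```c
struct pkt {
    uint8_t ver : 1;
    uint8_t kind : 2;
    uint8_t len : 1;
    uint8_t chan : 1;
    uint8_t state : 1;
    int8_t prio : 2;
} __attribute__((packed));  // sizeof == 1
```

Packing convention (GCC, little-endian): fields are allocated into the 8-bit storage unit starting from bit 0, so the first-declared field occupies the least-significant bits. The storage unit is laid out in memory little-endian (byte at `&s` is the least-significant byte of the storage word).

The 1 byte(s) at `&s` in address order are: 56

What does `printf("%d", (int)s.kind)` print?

[0]=0x56 (little-endian) → word 0x56
ver:1 @ bit 0 → (0x56>>0)&0x1 = 0x0
kind:2 @ bit 1 → (0x56>>1)&0x3 = 0x3  ←
len:1 @ bit 3 → (0x56>>3)&0x1 = 0x0
chan:1 @ bit 4 → (0x56>>4)&0x1 = 0x1
state:1 @ bit 5 → (0x56>>5)&0x1 = 0x0
prio:2 @ bit 6 → (0x56>>6)&0x3 = 0x1

3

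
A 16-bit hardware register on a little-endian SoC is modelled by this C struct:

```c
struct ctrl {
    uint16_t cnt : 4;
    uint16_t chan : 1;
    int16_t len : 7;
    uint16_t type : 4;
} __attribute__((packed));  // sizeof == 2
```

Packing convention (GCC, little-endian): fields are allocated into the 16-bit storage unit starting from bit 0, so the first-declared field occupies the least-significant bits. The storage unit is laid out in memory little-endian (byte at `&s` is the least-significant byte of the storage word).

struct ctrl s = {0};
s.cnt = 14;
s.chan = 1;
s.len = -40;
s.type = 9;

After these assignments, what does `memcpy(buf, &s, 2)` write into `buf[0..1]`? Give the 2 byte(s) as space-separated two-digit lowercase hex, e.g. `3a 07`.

cnt:4 = 14 → 0xe << 0 → word 0x000e
chan:1 = 1 → 0x1 << 4 → word 0x001e
len:7 = -40 → 0x58 << 5 → word 0x0b1e
type:4 = 9 → 0x9 << 12 → word 0x9b1e
word = 0x9b1e → little-endian bytes:
  [0]=0x1e  [1]=0x9b

1e 9b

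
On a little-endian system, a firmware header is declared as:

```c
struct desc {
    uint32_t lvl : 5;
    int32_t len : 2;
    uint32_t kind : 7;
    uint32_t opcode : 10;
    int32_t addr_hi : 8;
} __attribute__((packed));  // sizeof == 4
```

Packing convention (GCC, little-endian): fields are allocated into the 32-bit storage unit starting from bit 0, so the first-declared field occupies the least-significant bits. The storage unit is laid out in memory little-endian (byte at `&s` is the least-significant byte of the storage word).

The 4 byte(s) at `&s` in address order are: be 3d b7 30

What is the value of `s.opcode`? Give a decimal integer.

[0]=0xbe [1]=0x3d [2]=0xb7 [3]=0x30 (little-endian) → word 0x30b73dbe
lvl:5 @ bit 0 → (0x30b73dbe>>0)&0x1f = 0x1e
len:2 @ bit 5 → (0x30b73dbe>>5)&0x3 = 0x1
kind:7 @ bit 7 → (0x30b73dbe>>7)&0x7f = 0x7b
opcode:10 @ bit 14 → (0x30b73dbe>>14)&0x3ff = 0x2dc  ←
addr_hi:8 @ bit 24 → (0x30b73dbe>>24)&0xff = 0x30

732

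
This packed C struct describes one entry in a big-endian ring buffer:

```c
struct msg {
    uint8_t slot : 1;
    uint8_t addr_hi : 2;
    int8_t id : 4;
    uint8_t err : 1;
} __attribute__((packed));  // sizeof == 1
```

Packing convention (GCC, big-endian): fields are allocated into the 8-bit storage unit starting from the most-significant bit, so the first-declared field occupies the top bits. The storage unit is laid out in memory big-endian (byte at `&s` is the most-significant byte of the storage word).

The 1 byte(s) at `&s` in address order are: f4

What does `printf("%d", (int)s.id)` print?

-6

[0]=0xf4 (big-endian) → word 0xf4
slot [7+:1] = (word>>7) & 0x1 = 1
addr_hi [5+:2] = (word>>5) & 0x3 = 3
id [1+:4] = (word>>1) & 0xf = 10  ←
err [0+:1] = (word>>0) & 0x1 = 0
id signed 4b, MSB=1: 10 - 16 = -6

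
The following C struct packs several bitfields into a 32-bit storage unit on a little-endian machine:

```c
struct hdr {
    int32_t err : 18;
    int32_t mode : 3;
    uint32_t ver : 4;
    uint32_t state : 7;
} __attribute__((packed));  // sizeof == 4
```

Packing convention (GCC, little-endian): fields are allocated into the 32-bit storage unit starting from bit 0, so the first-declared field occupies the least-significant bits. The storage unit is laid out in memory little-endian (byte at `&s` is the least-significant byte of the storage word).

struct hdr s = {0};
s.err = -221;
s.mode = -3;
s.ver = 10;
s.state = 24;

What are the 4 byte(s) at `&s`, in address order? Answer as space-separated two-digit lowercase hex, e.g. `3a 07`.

err:18 = -221 → 0x3ff23 << 0 → word 0x0003ff23
mode:3 = -3 → 0x5 << 18 → word 0x0017ff23
ver:4 = 10 → 0xa << 21 → word 0x0157ff23
state:7 = 24 → 0x18 << 25 → word 0x3157ff23
word = 0x3157ff23 → little-endian bytes:
  [0]=0x23  [1]=0xff  [2]=0x57  [3]=0x31

23 ff 57 31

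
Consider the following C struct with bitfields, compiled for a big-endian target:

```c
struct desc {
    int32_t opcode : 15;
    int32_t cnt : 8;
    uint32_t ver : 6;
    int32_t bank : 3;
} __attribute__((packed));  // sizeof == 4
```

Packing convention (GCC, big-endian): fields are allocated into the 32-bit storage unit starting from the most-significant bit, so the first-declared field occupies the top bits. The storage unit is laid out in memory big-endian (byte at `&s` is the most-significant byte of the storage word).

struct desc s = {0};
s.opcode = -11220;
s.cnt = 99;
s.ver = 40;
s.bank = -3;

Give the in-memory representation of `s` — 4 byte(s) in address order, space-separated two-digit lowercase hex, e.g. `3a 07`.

[17+:15] opcode=-11220 & 0x7fff = 0x542c; word=0xa8580000
[9+:8] cnt=99 & 0xff = 0x63; word=0xa858c600
[3+:6] ver=40 & 0x3f = 0x28; word=0xa858c740
[0+:3] bank=-3 & 0x7 = 0x5; word=0xa858c745
word = 0xa858c745 → big-endian bytes:
  [0]=0xa8  [1]=0x58  [2]=0xc7  [3]=0x45

a8 58 c7 45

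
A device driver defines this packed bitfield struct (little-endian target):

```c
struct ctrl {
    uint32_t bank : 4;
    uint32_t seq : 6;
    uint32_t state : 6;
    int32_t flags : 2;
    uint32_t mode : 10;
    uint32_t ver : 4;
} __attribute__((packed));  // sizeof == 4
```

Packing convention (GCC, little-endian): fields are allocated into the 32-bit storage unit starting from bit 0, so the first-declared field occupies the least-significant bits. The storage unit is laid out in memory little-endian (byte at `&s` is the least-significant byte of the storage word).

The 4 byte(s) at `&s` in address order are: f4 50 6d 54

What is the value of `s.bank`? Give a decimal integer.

4

[0]=0xf4 [1]=0x50 [2]=0x6d [3]=0x54 (little-endian) → word 0x546d50f4
bank [0+:4] = (word>>0) & 0xf = 4  ←
seq [4+:6] = (word>>4) & 0x3f = 15
state [10+:6] = (word>>10) & 0x3f = 20
flags [16+:2] = (word>>16) & 0x3 = 1
mode [18+:10] = (word>>18) & 0x3ff = 283
ver [28+:4] = (word>>28) & 0xf = 5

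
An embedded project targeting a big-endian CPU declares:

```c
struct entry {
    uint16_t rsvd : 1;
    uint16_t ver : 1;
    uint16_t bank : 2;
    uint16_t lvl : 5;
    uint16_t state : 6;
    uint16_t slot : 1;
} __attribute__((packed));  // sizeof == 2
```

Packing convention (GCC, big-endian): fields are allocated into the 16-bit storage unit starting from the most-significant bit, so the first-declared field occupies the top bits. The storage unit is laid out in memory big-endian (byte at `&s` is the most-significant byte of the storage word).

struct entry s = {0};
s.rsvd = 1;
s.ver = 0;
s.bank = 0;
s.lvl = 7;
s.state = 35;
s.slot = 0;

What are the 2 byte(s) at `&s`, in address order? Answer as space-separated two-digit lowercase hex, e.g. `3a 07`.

83 c6

rsvd (1b) val=1 bits=0x1 at bit 15: 0x8000
ver (1b) val=0 bits=0x0 at bit 14: 0x8000
bank (2b) val=0 bits=0x0 at bit 12: 0x8000
lvl (5b) val=7 bits=0x7 at bit 7: 0x8380
state (6b) val=35 bits=0x23 at bit 1: 0x83c6
slot (1b) val=0 bits=0x0 at bit 0: 0x83c6
word = 0x83c6 → big-endian bytes:
  [0]=0x83  [1]=0xc6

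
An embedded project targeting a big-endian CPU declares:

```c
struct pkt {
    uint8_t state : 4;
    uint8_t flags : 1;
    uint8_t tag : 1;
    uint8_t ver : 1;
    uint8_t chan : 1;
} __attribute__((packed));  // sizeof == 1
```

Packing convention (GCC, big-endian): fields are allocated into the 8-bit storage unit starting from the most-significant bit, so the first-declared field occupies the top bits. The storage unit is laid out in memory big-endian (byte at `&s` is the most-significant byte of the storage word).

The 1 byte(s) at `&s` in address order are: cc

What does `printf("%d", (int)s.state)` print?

12

[0]=0xcc (big-endian) → word 0xcc
state [4+:4] = (word>>4) & 0xf = 12  ←
flags [3+:1] = (word>>3) & 0x1 = 1
tag [2+:1] = (word>>2) & 0x1 = 1
ver [1+:1] = (word>>1) & 0x1 = 0
chan [0+:1] = (word>>0) & 0x1 = 0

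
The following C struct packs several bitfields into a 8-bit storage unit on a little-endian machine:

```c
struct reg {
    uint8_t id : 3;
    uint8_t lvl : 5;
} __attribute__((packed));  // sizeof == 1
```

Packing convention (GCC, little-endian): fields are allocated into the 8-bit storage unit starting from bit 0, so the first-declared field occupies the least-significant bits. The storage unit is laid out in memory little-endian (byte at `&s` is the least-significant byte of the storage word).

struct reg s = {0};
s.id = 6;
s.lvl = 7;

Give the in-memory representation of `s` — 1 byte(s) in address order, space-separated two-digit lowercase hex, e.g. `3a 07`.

3e

id (3b) val=6 bits=0x6 at bit 0: 0x06
lvl (5b) val=7 bits=0x7 at bit 3: 0x3e
word = 0x3e → little-endian bytes:
  [0]=0x3e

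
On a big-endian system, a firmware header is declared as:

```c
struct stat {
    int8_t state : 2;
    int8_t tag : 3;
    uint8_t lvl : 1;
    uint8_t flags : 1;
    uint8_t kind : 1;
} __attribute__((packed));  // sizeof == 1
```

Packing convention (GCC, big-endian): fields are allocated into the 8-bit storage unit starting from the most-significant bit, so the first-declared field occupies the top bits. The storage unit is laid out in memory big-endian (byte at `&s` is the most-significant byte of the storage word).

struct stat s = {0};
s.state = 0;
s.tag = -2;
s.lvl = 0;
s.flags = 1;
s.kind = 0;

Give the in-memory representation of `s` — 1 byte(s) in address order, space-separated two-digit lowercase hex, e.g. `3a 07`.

[6+:2] state=0 & 0x3 = 0x0; word=0x00
[3+:3] tag=-2 & 0x7 = 0x6; word=0x30
[2+:1] lvl=0 & 0x1 = 0x0; word=0x30
[1+:1] flags=1 & 0x1 = 0x1; word=0x32
[0+:1] kind=0 & 0x1 = 0x0; word=0x32
word = 0x32 → big-endian bytes:
  [0]=0x32

32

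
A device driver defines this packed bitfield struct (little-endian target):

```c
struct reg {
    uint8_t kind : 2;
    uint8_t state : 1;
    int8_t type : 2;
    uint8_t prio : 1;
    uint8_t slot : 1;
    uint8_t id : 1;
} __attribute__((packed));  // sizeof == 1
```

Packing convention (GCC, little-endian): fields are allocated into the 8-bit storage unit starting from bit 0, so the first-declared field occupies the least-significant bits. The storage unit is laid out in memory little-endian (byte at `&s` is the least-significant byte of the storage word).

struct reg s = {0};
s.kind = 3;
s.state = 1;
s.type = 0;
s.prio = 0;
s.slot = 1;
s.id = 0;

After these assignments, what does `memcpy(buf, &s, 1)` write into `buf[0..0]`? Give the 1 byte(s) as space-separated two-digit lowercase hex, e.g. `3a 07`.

kind:2 = 3 → 0x3 << 0 → word 0x03
state:1 = 1 → 0x1 << 2 → word 0x07
type:2 = 0 → 0x0 << 3 → word 0x07
prio:1 = 0 → 0x0 << 5 → word 0x07
slot:1 = 1 → 0x1 << 6 → word 0x47
id:1 = 0 → 0x0 << 7 → word 0x47
word = 0x47 → little-endian bytes:
  [0]=0x47

47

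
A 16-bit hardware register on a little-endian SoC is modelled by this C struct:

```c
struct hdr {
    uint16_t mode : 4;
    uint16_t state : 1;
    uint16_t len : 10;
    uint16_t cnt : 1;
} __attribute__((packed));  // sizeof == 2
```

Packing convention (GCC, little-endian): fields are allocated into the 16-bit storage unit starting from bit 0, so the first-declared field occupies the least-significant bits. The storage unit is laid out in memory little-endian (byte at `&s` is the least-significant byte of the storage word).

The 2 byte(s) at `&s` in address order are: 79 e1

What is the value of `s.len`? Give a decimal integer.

[0]=0x79 [1]=0xe1 (little-endian) → word 0xe179
mode:4 @ bit 0 → (0xe179>>0)&0xf = 0x9
state:1 @ bit 4 → (0xe179>>4)&0x1 = 0x1
len:10 @ bit 5 → (0xe179>>5)&0x3ff = 0x30b  ←
cnt:1 @ bit 15 → (0xe179>>15)&0x1 = 0x1

779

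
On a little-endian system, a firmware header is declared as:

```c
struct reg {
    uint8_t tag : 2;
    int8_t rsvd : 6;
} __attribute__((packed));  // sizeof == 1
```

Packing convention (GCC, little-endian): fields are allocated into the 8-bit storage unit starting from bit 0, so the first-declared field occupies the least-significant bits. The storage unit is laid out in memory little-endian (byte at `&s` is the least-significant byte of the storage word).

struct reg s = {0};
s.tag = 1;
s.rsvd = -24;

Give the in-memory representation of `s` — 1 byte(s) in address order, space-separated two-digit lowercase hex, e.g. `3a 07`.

[0+:2] tag=1 & 0x3 = 0x1; word=0x01
[2+:6] rsvd=-24 & 0x3f = 0x28; word=0xa1
word = 0xa1 → little-endian bytes:
  [0]=0xa1

a1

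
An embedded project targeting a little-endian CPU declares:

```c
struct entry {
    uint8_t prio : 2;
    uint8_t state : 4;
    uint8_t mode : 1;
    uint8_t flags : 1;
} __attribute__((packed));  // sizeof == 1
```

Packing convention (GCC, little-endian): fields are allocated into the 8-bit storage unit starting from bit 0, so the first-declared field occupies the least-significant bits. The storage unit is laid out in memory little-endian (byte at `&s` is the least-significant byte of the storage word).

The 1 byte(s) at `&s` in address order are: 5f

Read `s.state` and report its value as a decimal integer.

7

[0]=0x5f (little-endian) → word 0x5f
prio [0+:2] = (word>>0) & 0x3 = 3
state [2+:4] = (word>>2) & 0xf = 7  ←
mode [6+:1] = (word>>6) & 0x1 = 1
flags [7+:1] = (word>>7) & 0x1 = 0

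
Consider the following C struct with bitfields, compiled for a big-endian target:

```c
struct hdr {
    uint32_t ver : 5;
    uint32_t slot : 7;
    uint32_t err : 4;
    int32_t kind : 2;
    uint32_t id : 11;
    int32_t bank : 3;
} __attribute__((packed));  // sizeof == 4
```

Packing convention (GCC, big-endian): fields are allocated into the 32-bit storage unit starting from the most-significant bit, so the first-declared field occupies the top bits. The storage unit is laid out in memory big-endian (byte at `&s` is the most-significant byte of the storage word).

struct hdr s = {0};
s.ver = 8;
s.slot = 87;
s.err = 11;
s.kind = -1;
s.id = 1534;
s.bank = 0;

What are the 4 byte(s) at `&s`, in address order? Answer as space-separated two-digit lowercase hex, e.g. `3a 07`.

ver (5b) val=8 bits=0x8 at bit 27: 0x40000000
slot (7b) val=87 bits=0x57 at bit 20: 0x45700000
err (4b) val=11 bits=0xb at bit 16: 0x457b0000
kind (2b) val=-1 bits=0x3 at bit 14: 0x457bc000
id (11b) val=1534 bits=0x5fe at bit 3: 0x457beff0
bank (3b) val=0 bits=0x0 at bit 0: 0x457beff0
word = 0x457beff0 → big-endian bytes:
  [0]=0x45  [1]=0x7b  [2]=0xef  [3]=0xf0

45 7b ef f0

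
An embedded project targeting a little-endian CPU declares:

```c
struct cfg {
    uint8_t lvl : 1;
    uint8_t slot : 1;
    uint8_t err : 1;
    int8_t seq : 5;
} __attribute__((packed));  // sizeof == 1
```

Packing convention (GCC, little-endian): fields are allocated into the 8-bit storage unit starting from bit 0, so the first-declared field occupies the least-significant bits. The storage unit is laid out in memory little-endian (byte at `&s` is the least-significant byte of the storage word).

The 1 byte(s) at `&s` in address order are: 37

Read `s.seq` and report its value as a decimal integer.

6

[0]=0x37 (little-endian) → word 0x37
lvl [0+:1] = (word>>0) & 0x1 = 1
slot [1+:1] = (word>>1) & 0x1 = 1
err [2+:1] = (word>>2) & 0x1 = 1
seq [3+:5] = (word>>3) & 0x1f = 6  ←
seq signed 5b, MSB=0: value = 6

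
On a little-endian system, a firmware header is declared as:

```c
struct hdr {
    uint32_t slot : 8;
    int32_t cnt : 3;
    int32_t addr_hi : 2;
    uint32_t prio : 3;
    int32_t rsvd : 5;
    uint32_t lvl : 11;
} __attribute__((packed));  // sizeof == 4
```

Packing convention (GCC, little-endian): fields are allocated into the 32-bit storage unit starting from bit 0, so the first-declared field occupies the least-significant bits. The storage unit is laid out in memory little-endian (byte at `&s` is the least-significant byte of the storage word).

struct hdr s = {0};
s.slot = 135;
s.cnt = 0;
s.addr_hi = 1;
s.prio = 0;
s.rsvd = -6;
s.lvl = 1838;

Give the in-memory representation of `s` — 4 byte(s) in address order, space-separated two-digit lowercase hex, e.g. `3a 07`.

87 08 da e5

[0+:8] slot=135 & 0xff = 0x87; word=0x00000087
[8+:3] cnt=0 & 0x7 = 0x0; word=0x00000087
[11+:2] addr_hi=1 & 0x3 = 0x1; word=0x00000887
[13+:3] prio=0 & 0x7 = 0x0; word=0x00000887
[16+:5] rsvd=-6 & 0x1f = 0x1a; word=0x001a0887
[21+:11] lvl=1838 & 0x7ff = 0x72e; word=0xe5da0887
word = 0xe5da0887 → little-endian bytes:
  [0]=0x87  [1]=0x08  [2]=0xda  [3]=0xe5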